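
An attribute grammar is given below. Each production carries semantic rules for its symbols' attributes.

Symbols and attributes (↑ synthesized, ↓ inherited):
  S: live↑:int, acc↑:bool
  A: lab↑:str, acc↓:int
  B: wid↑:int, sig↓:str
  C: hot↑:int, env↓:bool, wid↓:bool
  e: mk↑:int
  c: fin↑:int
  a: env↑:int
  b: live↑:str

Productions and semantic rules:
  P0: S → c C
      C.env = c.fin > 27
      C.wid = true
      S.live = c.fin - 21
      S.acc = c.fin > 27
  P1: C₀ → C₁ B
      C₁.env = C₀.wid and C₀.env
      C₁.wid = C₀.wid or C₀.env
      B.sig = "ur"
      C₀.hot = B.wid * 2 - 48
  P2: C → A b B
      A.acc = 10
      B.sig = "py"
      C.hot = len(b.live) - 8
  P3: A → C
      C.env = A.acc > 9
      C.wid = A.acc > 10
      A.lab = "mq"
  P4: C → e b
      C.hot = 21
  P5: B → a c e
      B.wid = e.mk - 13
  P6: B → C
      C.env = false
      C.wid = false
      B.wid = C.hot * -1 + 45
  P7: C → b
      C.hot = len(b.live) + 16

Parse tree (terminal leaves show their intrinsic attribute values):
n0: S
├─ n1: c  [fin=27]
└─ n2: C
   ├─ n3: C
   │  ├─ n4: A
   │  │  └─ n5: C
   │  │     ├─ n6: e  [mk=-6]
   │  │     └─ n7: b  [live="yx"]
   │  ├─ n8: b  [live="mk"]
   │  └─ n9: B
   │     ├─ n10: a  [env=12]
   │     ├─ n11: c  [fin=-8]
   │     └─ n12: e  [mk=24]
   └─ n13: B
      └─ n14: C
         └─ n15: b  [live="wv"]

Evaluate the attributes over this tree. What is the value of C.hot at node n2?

6

1. n1.fin = 27  [terminal]
2. n2.env = false  [c.fin > 27]
3. n2.wid = true  [true]
4. n3.env = false  [C₀.wid and C₀.env]
5. n3.wid = true  [C₀.wid or C₀.env]
6. n4.acc = 10  [10]
7. n5.env = true  [A.acc > 9]
8. n5.wid = false  [A.acc > 10]
9. n6.mk = -6  [terminal]
10. n7.live = "yx"  [terminal]
11. n5.hot = 21  [21]
12. n4.lab = "mq"  ["mq"]
13. n8.live = "mk"  [terminal]
14. n9.sig = "py"  ["py"]
15. n10.env = 12  [terminal]
16. n11.fin = -8  [terminal]
17. n12.mk = 24  [terminal]
18. n9.wid = 11  [e.mk - 13]
19. n3.hot = -6  [len(b.live) - 8]
20. n13.sig = "ur"  ["ur"]
21. n14.env = false  [false]
22. n14.wid = false  [false]
23. n15.live = "wv"  [terminal]
24. n14.hot = 18  [len(b.live) + 16]
25. n13.wid = 27  [C.hot * -1 + 45]
26. n2.hot = 6  [B.wid * 2 - 48]
27. n0.live = 6  [c.fin - 21]
28. n0.acc = false  [c.fin > 27]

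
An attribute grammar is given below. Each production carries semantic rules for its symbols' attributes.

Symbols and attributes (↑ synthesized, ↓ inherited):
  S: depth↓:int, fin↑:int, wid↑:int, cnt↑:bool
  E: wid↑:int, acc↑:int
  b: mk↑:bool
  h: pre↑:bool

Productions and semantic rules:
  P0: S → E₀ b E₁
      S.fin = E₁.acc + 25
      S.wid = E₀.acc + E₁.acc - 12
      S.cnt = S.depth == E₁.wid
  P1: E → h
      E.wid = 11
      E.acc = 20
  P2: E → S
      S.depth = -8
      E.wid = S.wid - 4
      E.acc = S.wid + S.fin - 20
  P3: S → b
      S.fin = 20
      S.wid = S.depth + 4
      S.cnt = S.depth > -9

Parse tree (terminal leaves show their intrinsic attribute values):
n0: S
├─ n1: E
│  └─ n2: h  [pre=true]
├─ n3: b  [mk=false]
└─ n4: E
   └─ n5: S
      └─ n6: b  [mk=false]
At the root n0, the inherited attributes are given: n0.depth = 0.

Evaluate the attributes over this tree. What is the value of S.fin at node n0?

1. n0.depth = 0  [given at root]
2. n2.pre = true  [terminal]
3. n1.wid = 11  [11]
4. n1.acc = 20  [20]
5. n3.mk = false  [terminal]
6. n5.depth = -8  [-8]
7. n6.mk = false  [terminal]
8. n5.fin = 20  [20]
9. n5.wid = -4  [S.depth + 4]
10. n5.cnt = true  [S.depth > -9]
11. n4.wid = -8  [S.wid - 4]
12. n4.acc = -4  [S.wid + S.fin - 20]
13. n0.fin = 21  [E₁.acc + 25]
14. n0.wid = 4  [E₀.acc + E₁.acc - 12]
15. n0.cnt = false  [S.depth == E₁.wid]

21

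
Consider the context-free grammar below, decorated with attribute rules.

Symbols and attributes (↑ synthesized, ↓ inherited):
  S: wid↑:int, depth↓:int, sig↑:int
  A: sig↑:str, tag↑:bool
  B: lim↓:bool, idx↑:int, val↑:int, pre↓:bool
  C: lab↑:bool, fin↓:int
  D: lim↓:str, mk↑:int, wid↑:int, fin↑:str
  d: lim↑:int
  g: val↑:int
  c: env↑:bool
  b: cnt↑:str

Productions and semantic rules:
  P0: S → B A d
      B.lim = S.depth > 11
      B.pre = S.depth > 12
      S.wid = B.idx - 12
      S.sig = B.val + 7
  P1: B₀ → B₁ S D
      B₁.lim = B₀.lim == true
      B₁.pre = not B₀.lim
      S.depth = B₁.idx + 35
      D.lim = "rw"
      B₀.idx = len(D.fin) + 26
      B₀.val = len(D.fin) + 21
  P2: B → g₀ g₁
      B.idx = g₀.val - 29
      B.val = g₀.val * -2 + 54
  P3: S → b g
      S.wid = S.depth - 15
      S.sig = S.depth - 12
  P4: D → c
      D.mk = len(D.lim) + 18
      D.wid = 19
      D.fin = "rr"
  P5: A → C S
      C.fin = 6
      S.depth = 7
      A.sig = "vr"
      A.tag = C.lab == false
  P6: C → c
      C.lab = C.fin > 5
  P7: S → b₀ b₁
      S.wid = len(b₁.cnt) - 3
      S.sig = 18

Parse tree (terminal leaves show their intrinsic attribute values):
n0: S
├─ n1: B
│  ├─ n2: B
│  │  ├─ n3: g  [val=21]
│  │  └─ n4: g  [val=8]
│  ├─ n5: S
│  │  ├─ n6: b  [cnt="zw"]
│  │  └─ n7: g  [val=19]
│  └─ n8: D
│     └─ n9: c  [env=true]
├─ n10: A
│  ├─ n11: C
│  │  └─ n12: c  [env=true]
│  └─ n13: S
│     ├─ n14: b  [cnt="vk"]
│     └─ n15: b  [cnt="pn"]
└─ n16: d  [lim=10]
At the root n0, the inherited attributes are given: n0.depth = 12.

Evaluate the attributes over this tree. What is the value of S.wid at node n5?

12

1. n0.depth = 12  [given at root]
2. n1.lim = true  [S.depth > 11]
3. n1.pre = false  [S.depth > 12]
4. n2.lim = true  [B₀.lim == true]
5. n2.pre = false  [not B₀.lim]
6. n3.val = 21  [terminal]
7. n4.val = 8  [terminal]
8. n2.idx = -8  [g₀.val - 29]
9. n2.val = 12  [g₀.val * -2 + 54]
10. n5.depth = 27  [B₁.idx + 35]
11. n6.cnt = "zw"  [terminal]
12. n7.val = 19  [terminal]
13. n5.wid = 12  [S.depth - 15]
14. n5.sig = 15  [S.depth - 12]
15. n8.lim = "rw"  ["rw"]
16. n9.env = true  [terminal]
17. n8.mk = 20  [len(D.lim) + 18]
18. n8.wid = 19  [19]
19. n8.fin = "rr"  ["rr"]
20. n1.idx = 28  [len(D.fin) + 26]
21. n1.val = 23  [len(D.fin) + 21]
22. n11.fin = 6  [6]
23. n12.env = true  [terminal]
24. n11.lab = true  [C.fin > 5]
25. n13.depth = 7  [7]
26. n14.cnt = "vk"  [terminal]
27. n15.cnt = "pn"  [terminal]
28. n13.wid = -1  [len(b₁.cnt) - 3]
29. n13.sig = 18  [18]
30. n10.sig = "vr"  ["vr"]
31. n10.tag = false  [C.lab == false]
32. n16.lim = 10  [terminal]
33. n0.wid = 16  [B.idx - 12]
34. n0.sig = 30  [B.val + 7]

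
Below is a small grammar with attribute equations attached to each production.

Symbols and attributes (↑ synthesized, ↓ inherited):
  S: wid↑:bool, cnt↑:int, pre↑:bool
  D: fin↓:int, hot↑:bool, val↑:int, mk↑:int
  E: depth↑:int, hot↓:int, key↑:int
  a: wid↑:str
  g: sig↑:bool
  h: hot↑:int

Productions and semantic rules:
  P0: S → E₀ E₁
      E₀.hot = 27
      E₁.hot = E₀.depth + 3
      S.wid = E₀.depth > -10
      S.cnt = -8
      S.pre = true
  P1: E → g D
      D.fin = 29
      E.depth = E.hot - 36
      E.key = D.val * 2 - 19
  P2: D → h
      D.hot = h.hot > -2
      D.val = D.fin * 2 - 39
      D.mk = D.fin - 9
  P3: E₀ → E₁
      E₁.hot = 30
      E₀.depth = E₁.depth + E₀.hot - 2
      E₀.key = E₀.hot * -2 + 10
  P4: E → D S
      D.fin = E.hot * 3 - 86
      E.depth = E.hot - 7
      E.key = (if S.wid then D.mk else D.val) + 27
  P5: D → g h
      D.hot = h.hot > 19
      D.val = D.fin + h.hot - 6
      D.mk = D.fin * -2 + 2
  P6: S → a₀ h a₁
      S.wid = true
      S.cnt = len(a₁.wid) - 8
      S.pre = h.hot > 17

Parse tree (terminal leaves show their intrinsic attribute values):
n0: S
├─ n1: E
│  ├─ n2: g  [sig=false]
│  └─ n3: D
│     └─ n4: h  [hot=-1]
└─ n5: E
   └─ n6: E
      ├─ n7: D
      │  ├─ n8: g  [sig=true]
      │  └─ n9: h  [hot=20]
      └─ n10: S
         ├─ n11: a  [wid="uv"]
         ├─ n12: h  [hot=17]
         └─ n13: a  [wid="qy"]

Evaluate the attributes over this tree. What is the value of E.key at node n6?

1. n1.hot = 27  [27]
2. n2.sig = false  [terminal]
3. n3.fin = 29  [29]
4. n4.hot = -1  [terminal]
5. n3.hot = true  [h.hot > -2]
6. n3.val = 19  [D.fin * 2 - 39]
7. n3.mk = 20  [D.fin - 9]
8. n1.depth = -9  [E.hot - 36]
9. n1.key = 19  [D.val * 2 - 19]
10. n5.hot = -6  [E₀.depth + 3]
11. n6.hot = 30  [30]
12. n7.fin = 4  [E.hot * 3 - 86]
13. n8.sig = true  [terminal]
14. n9.hot = 20  [terminal]
15. n7.hot = true  [h.hot > 19]
16. n7.val = 18  [D.fin + h.hot - 6]
17. n7.mk = -6  [D.fin * -2 + 2]
18. n11.wid = "uv"  [terminal]
19. n12.hot = 17  [terminal]
20. n13.wid = "qy"  [terminal]
21. n10.wid = true  [true]
22. n10.cnt = -6  [len(a₁.wid) - 8]
23. n10.pre = false  [h.hot > 17]
24. n6.depth = 23  [E.hot - 7]
25. n6.key = 21  [(if S.wid then D.mk else D.val) + 27]
26. n5.depth = 15  [E₁.depth + E₀.hot - 2]
27. n5.key = 22  [E₀.hot * -2 + 10]
28. n0.wid = true  [E₀.depth > -10]
29. n0.cnt = -8  [-8]
30. n0.pre = true  [true]

21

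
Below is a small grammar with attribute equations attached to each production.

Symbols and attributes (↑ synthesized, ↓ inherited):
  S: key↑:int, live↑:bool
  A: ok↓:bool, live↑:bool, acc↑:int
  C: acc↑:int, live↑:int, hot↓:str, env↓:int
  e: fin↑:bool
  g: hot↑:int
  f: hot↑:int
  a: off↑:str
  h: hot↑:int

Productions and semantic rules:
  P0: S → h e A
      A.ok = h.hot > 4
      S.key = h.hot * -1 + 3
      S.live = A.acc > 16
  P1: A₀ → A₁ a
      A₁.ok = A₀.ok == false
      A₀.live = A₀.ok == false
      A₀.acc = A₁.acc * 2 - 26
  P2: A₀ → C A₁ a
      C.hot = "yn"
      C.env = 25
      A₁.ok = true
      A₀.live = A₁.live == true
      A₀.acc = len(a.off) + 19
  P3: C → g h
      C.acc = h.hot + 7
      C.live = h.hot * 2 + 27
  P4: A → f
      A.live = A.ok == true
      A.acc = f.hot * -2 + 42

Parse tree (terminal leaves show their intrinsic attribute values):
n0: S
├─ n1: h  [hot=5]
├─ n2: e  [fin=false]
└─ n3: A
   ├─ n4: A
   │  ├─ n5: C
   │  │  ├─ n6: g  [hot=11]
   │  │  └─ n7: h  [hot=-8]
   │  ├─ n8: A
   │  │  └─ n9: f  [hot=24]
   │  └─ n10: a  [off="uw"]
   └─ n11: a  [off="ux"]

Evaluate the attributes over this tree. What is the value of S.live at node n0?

1. n1.hot = 5  [terminal]
2. n2.fin = false  [terminal]
3. n3.ok = true  [h.hot > 4]
4. n4.ok = false  [A₀.ok == false]
5. n5.hot = "yn"  ["yn"]
6. n5.env = 25  [25]
7. n6.hot = 11  [terminal]
8. n7.hot = -8  [terminal]
9. n5.acc = -1  [h.hot + 7]
10. n5.live = 11  [h.hot * 2 + 27]
11. n8.ok = true  [true]
12. n9.hot = 24  [terminal]
13. n8.live = true  [A.ok == true]
14. n8.acc = -6  [f.hot * -2 + 42]
15. n10.off = "uw"  [terminal]
16. n4.live = true  [A₁.live == true]
17. n4.acc = 21  [len(a.off) + 19]
18. n11.off = "ux"  [terminal]
19. n3.live = false  [A₀.ok == false]
20. n3.acc = 16  [A₁.acc * 2 - 26]
21. n0.key = -2  [h.hot * -1 + 3]
22. n0.live = false  [A.acc > 16]

false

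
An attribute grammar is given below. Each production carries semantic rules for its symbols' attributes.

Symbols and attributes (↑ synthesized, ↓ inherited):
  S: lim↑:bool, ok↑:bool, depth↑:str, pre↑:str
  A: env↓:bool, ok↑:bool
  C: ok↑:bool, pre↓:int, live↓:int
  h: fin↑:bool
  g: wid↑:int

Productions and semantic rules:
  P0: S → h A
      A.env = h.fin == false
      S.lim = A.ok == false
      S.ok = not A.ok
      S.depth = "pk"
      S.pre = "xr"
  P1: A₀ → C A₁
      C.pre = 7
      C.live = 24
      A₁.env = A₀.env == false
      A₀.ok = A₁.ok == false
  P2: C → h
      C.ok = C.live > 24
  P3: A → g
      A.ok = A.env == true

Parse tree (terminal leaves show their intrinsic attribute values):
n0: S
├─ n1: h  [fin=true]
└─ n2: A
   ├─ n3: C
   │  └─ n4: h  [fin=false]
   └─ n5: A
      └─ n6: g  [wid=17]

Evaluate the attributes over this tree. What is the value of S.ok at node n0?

true

1. n1.fin = true  [terminal]
2. n2.env = false  [h.fin == false]
3. n3.pre = 7  [7]
4. n3.live = 24  [24]
5. n4.fin = false  [terminal]
6. n3.ok = false  [C.live > 24]
7. n5.env = true  [A₀.env == false]
8. n6.wid = 17  [terminal]
9. n5.ok = true  [A.env == true]
10. n2.ok = false  [A₁.ok == false]
11. n0.lim = true  [A.ok == false]
12. n0.ok = true  [not A.ok]
13. n0.depth = "pk"  ["pk"]
14. n0.pre = "xr"  ["xr"]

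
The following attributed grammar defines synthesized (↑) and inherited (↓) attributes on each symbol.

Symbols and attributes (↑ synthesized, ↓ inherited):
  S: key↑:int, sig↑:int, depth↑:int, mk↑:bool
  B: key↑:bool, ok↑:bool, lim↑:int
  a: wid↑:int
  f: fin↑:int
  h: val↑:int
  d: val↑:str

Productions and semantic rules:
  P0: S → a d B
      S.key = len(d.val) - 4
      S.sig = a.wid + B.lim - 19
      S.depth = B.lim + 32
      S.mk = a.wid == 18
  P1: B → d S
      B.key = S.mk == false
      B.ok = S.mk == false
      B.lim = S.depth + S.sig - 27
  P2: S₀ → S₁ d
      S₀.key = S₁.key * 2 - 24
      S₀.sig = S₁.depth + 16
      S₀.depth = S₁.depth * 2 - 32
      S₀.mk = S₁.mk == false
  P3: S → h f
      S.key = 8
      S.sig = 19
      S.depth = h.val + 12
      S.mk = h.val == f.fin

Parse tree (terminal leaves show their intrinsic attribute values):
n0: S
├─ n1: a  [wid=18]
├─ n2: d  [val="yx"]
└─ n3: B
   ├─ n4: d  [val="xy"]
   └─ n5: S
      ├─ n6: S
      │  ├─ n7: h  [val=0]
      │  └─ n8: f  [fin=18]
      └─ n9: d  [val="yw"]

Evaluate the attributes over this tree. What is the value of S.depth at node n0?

1. n1.wid = 18  [terminal]
2. n2.val = "yx"  [terminal]
3. n4.val = "xy"  [terminal]
4. n7.val = 0  [terminal]
5. n8.fin = 18  [terminal]
6. n6.key = 8  [8]
7. n6.sig = 19  [19]
8. n6.depth = 12  [h.val + 12]
9. n6.mk = false  [h.val == f.fin]
10. n9.val = "yw"  [terminal]
11. n5.key = -8  [S₁.key * 2 - 24]
12. n5.sig = 28  [S₁.depth + 16]
13. n5.depth = -8  [S₁.depth * 2 - 32]
14. n5.mk = true  [S₁.mk == false]
15. n3.key = false  [S.mk == false]
16. n3.ok = false  [S.mk == false]
17. n3.lim = -7  [S.depth + S.sig - 27]
18. n0.key = -2  [len(d.val) - 4]
19. n0.sig = -8  [a.wid + B.lim - 19]
20. n0.depth = 25  [B.lim + 32]
21. n0.mk = true  [a.wid == 18]

25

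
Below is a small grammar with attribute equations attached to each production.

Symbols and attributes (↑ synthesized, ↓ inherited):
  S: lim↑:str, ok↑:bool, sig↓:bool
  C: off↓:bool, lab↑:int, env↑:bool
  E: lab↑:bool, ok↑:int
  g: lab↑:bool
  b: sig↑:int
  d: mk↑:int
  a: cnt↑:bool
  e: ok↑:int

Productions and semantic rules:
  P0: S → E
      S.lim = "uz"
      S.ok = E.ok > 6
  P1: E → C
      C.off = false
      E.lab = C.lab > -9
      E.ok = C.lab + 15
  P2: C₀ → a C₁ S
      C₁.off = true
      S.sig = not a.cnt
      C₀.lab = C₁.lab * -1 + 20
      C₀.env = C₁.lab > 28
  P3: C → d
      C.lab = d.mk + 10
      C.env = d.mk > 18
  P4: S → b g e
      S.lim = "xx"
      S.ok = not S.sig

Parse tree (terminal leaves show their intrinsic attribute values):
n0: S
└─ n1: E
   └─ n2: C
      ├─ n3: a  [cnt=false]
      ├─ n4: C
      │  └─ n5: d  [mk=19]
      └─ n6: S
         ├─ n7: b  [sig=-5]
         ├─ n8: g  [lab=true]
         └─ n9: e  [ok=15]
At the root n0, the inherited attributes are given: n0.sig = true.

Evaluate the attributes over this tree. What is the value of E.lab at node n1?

false

1. n0.sig = true  [given at root]
2. n2.off = false  [false]
3. n3.cnt = false  [terminal]
4. n4.off = true  [true]
5. n5.mk = 19  [terminal]
6. n4.lab = 29  [d.mk + 10]
7. n4.env = true  [d.mk > 18]
8. n6.sig = true  [not a.cnt]
9. n7.sig = -5  [terminal]
10. n8.lab = true  [terminal]
11. n9.ok = 15  [terminal]
12. n6.lim = "xx"  ["xx"]
13. n6.ok = false  [not S.sig]
14. n2.lab = -9  [C₁.lab * -1 + 20]
15. n2.env = true  [C₁.lab > 28]
16. n1.lab = false  [C.lab > -9]
17. n1.ok = 6  [C.lab + 15]
18. n0.lim = "uz"  ["uz"]
19. n0.ok = false  [E.ok > 6]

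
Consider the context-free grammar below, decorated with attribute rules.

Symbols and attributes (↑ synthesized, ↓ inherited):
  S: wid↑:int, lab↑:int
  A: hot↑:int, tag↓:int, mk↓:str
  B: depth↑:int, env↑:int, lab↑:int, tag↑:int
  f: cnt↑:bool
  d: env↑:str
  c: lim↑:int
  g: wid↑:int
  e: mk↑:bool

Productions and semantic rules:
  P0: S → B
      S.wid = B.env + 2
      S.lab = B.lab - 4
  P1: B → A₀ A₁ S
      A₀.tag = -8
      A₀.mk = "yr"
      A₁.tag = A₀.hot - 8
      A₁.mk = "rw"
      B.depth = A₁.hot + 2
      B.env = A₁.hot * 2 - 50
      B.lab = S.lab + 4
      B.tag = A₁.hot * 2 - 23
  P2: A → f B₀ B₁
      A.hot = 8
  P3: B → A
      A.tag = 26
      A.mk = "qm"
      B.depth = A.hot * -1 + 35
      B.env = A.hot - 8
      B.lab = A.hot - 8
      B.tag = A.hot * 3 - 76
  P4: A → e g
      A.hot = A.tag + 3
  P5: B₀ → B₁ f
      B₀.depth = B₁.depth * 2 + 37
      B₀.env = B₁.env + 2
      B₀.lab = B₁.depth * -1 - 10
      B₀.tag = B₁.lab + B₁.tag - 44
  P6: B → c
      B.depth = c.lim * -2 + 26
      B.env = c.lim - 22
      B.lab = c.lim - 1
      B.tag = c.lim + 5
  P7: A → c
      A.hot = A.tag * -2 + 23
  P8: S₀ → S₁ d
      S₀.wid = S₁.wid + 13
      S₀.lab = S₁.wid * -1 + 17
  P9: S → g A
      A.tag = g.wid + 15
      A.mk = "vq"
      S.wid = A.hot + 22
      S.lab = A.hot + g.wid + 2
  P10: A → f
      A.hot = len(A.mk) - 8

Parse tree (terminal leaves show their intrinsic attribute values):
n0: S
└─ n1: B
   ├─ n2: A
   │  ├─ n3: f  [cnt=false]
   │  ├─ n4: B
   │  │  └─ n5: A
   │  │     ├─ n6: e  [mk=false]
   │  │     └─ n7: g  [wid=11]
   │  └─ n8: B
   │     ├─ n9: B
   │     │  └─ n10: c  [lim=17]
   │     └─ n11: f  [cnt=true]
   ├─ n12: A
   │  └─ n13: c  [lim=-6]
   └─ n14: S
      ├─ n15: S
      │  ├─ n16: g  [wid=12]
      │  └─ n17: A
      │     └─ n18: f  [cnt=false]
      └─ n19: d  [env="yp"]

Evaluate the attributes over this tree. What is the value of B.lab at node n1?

5

1. n2.tag = -8  [-8]
2. n2.mk = "yr"  ["yr"]
3. n3.cnt = false  [terminal]
4. n5.tag = 26  [26]
5. n5.mk = "qm"  ["qm"]
6. n6.mk = false  [terminal]
7. n7.wid = 11  [terminal]
8. n5.hot = 29  [A.tag + 3]
9. n4.depth = 6  [A.hot * -1 + 35]
10. n4.env = 21  [A.hot - 8]
11. n4.lab = 21  [A.hot - 8]
12. n4.tag = 11  [A.hot * 3 - 76]
13. n10.lim = 17  [terminal]
14. n9.depth = -8  [c.lim * -2 + 26]
15. n9.env = -5  [c.lim - 22]
16. n9.lab = 16  [c.lim - 1]
17. n9.tag = 22  [c.lim + 5]
18. n11.cnt = true  [terminal]
19. n8.depth = 21  [B₁.depth * 2 + 37]
20. n8.env = -3  [B₁.env + 2]
21. n8.lab = -2  [B₁.depth * -1 - 10]
22. n8.tag = -6  [B₁.lab + B₁.tag - 44]
23. n2.hot = 8  [8]
24. n12.tag = 0  [A₀.hot - 8]
25. n12.mk = "rw"  ["rw"]
26. n13.lim = -6  [terminal]
27. n12.hot = 23  [A.tag * -2 + 23]
28. n16.wid = 12  [terminal]
29. n17.tag = 27  [g.wid + 15]
30. n17.mk = "vq"  ["vq"]
31. n18.cnt = false  [terminal]
32. n17.hot = -6  [len(A.mk) - 8]
33. n15.wid = 16  [A.hot + 22]
34. n15.lab = 8  [A.hot + g.wid + 2]
35. n19.env = "yp"  [terminal]
36. n14.wid = 29  [S₁.wid + 13]
37. n14.lab = 1  [S₁.wid * -1 + 17]
38. n1.depth = 25  [A₁.hot + 2]
39. n1.env = -4  [A₁.hot * 2 - 50]
40. n1.lab = 5  [S.lab + 4]
41. n1.tag = 23  [A₁.hot * 2 - 23]
42. n0.wid = -2  [B.env + 2]
43. n0.lab = 1  [B.lab - 4]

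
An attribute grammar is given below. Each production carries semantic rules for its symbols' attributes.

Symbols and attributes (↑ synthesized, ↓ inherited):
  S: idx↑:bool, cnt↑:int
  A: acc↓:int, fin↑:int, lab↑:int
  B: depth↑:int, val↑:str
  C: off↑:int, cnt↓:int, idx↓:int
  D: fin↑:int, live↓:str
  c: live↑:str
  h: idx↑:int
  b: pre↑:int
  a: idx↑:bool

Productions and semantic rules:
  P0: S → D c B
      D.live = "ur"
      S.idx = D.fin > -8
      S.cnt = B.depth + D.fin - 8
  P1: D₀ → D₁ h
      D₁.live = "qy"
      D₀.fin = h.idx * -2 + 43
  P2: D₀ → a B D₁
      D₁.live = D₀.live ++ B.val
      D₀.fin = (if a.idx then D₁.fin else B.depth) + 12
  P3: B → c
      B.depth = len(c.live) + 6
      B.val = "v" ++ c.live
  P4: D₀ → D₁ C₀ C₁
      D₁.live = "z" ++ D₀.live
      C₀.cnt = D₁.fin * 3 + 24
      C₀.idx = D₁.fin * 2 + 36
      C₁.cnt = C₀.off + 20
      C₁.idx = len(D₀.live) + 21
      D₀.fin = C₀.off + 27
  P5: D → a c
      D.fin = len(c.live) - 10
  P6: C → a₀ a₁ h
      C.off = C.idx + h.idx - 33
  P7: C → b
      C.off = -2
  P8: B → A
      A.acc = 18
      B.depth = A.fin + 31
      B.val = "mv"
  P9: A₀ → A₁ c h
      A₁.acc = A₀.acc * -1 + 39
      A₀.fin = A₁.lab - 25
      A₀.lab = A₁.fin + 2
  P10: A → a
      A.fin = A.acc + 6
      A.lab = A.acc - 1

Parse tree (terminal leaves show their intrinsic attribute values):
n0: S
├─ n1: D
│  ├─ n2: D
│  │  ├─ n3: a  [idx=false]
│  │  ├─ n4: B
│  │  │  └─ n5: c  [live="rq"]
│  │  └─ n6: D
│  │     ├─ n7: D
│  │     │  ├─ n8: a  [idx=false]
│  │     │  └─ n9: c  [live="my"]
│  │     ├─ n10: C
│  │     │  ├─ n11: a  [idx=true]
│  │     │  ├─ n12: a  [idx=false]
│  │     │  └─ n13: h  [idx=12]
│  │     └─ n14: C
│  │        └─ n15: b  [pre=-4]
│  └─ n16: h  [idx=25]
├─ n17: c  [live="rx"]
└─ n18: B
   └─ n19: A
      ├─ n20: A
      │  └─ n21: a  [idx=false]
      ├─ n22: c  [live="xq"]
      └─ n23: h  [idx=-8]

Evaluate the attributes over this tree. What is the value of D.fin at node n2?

20

1. n1.live = "ur"  ["ur"]
2. n2.live = "qy"  ["qy"]
3. n3.idx = false  [terminal]
4. n5.live = "rq"  [terminal]
5. n4.depth = 8  [len(c.live) + 6]
6. n4.val = "vrq"  ["v" ++ c.live]
7. n6.live = "qyvrq"  [D₀.live ++ B.val]
8. n7.live = "zqyvrq"  ["z" ++ D₀.live]
9. n8.idx = false  [terminal]
10. n9.live = "my"  [terminal]
11. n7.fin = -8  [len(c.live) - 10]
12. n10.cnt = 0  [D₁.fin * 3 + 24]
13. n10.idx = 20  [D₁.fin * 2 + 36]
14. n11.idx = true  [terminal]
15. n12.idx = false  [terminal]
16. n13.idx = 12  [terminal]
17. n10.off = -1  [C.idx + h.idx - 33]
18. n14.cnt = 19  [C₀.off + 20]
19. n14.idx = 26  [len(D₀.live) + 21]
20. n15.pre = -4  [terminal]
21. n14.off = -2  [-2]
22. n6.fin = 26  [C₀.off + 27]
23. n2.fin = 20  [(if a.idx then D₁.fin else B.depth) + 12]
24. n16.idx = 25  [terminal]
25. n1.fin = -7  [h.idx * -2 + 43]
26. n17.live = "rx"  [terminal]
27. n19.acc = 18  [18]
28. n20.acc = 21  [A₀.acc * -1 + 39]
29. n21.idx = false  [terminal]
30. n20.fin = 27  [A.acc + 6]
31. n20.lab = 20  [A.acc - 1]
32. n22.live = "xq"  [terminal]
33. n23.idx = -8  [terminal]
34. n19.fin = -5  [A₁.lab - 25]
35. n19.lab = 29  [A₁.fin + 2]
36. n18.depth = 26  [A.fin + 31]
37. n18.val = "mv"  ["mv"]
38. n0.idx = true  [D.fin > -8]
39. n0.cnt = 11  [B.depth + D.fin - 8]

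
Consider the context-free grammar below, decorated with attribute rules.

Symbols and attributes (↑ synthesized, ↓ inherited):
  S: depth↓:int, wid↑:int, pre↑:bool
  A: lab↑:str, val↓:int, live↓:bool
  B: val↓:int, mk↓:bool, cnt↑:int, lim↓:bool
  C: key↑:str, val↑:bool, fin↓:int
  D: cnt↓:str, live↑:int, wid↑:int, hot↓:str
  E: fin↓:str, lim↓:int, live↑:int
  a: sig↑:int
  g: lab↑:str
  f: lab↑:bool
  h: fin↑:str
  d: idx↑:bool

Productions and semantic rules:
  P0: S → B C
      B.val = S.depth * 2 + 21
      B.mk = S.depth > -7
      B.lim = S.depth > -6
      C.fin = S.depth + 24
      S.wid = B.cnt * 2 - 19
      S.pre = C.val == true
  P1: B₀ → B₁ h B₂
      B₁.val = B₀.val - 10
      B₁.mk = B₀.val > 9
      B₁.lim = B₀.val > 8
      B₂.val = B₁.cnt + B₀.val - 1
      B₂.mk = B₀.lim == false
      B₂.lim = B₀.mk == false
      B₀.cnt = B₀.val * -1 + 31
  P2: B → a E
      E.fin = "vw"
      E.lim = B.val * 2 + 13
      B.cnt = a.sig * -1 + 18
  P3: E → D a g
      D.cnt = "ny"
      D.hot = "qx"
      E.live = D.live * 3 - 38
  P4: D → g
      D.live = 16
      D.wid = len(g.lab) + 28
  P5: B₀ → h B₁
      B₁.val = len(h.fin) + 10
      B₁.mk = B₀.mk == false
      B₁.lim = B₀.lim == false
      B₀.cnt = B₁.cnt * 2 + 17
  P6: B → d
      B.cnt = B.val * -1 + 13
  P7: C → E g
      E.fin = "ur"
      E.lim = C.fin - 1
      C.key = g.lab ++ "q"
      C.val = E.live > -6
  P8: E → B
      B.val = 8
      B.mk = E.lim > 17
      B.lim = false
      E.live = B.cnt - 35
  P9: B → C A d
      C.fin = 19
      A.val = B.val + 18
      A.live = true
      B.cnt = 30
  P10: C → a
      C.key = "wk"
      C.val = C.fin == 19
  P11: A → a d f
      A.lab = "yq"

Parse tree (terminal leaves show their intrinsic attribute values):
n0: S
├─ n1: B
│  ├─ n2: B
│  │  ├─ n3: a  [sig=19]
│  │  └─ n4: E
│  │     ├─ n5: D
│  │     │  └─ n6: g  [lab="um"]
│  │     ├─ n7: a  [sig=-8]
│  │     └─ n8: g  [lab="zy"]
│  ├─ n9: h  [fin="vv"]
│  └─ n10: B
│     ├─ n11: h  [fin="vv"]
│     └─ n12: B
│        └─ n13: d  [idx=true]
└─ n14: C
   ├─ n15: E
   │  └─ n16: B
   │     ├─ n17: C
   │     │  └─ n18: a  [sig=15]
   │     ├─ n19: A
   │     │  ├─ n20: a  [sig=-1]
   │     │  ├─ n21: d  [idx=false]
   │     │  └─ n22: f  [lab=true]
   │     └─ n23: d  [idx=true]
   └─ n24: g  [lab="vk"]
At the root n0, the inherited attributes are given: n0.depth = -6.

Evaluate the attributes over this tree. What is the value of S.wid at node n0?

25

1. n0.depth = -6  [given at root]
2. n1.val = 9  [S.depth * 2 + 21]
3. n1.mk = true  [S.depth > -7]
4. n1.lim = false  [S.depth > -6]
5. n2.val = -1  [B₀.val - 10]
6. n2.mk = false  [B₀.val > 9]
7. n2.lim = true  [B₀.val > 8]
8. n3.sig = 19  [terminal]
9. n4.fin = "vw"  ["vw"]
10. n4.lim = 11  [B.val * 2 + 13]
11. n5.cnt = "ny"  ["ny"]
12. n5.hot = "qx"  ["qx"]
13. n6.lab = "um"  [terminal]
14. n5.live = 16  [16]
15. n5.wid = 30  [len(g.lab) + 28]
16. n7.sig = -8  [terminal]
17. n8.lab = "zy"  [terminal]
18. n4.live = 10  [D.live * 3 - 38]
19. n2.cnt = -1  [a.sig * -1 + 18]
20. n9.fin = "vv"  [terminal]
21. n10.val = 7  [B₁.cnt + B₀.val - 1]
22. n10.mk = true  [B₀.lim == false]
23. n10.lim = false  [B₀.mk == false]
24. n11.fin = "vv"  [terminal]
25. n12.val = 12  [len(h.fin) + 10]
26. n12.mk = false  [B₀.mk == false]
27. n12.lim = true  [B₀.lim == false]
28. n13.idx = true  [terminal]
29. n12.cnt = 1  [B.val * -1 + 13]
30. n10.cnt = 19  [B₁.cnt * 2 + 17]
31. n1.cnt = 22  [B₀.val * -1 + 31]
32. n14.fin = 18  [S.depth + 24]
33. n15.fin = "ur"  ["ur"]
34. n15.lim = 17  [C.fin - 1]
35. n16.val = 8  [8]
36. n16.mk = false  [E.lim > 17]
37. n16.lim = false  [false]
38. n17.fin = 19  [19]
39. n18.sig = 15  [terminal]
40. n17.key = "wk"  ["wk"]
41. n17.val = true  [C.fin == 19]
42. n19.val = 26  [B.val + 18]
43. n19.live = true  [true]
44. n20.sig = -1  [terminal]
45. n21.idx = false  [terminal]
46. n22.lab = true  [terminal]
47. n19.lab = "yq"  ["yq"]
48. n23.idx = true  [terminal]
49. n16.cnt = 30  [30]
50. n15.live = -5  [B.cnt - 35]
51. n24.lab = "vk"  [terminal]
52. n14.key = "vkq"  [g.lab ++ "q"]
53. n14.val = true  [E.live > -6]
54. n0.wid = 25  [B.cnt * 2 - 19]
55. n0.pre = true  [C.val == true]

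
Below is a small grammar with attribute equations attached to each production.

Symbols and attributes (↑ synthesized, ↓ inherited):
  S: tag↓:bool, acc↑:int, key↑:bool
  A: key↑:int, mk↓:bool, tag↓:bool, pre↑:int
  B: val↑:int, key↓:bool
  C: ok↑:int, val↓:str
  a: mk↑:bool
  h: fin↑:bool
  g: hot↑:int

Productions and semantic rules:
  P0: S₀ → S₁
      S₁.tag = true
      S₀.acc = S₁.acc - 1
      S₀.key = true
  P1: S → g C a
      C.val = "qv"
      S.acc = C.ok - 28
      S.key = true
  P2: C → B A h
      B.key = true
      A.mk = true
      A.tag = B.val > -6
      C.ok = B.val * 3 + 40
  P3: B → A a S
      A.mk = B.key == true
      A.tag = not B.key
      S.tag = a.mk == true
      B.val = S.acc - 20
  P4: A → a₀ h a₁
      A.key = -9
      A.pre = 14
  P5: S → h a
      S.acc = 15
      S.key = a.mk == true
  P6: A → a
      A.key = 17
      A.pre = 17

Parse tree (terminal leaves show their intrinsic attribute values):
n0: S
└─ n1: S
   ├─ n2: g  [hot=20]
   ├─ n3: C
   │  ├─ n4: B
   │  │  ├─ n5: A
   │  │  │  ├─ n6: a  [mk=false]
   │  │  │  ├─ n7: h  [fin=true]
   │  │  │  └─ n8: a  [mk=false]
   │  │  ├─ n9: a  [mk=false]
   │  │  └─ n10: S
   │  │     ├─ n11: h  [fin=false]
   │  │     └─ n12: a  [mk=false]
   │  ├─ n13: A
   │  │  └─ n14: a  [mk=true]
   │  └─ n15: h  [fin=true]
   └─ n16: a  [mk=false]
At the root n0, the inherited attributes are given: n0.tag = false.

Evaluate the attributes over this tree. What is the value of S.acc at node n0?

-4

1. n0.tag = false  [given at root]
2. n1.tag = true  [true]
3. n2.hot = 20  [terminal]
4. n3.val = "qv"  ["qv"]
5. n4.key = true  [true]
6. n5.mk = true  [B.key == true]
7. n5.tag = false  [not B.key]
8. n6.mk = false  [terminal]
9. n7.fin = true  [terminal]
10. n8.mk = false  [terminal]
11. n5.key = -9  [-9]
12. n5.pre = 14  [14]
13. n9.mk = false  [terminal]
14. n10.tag = false  [a.mk == true]
15. n11.fin = false  [terminal]
16. n12.mk = false  [terminal]
17. n10.acc = 15  [15]
18. n10.key = false  [a.mk == true]
19. n4.val = -5  [S.acc - 20]
20. n13.mk = true  [true]
21. n13.tag = true  [B.val > -6]
22. n14.mk = true  [terminal]
23. n13.key = 17  [17]
24. n13.pre = 17  [17]
25. n15.fin = true  [terminal]
26. n3.ok = 25  [B.val * 3 + 40]
27. n16.mk = false  [terminal]
28. n1.acc = -3  [C.ok - 28]
29. n1.key = true  [true]
30. n0.acc = -4  [S₁.acc - 1]
31. n0.key = true  [true]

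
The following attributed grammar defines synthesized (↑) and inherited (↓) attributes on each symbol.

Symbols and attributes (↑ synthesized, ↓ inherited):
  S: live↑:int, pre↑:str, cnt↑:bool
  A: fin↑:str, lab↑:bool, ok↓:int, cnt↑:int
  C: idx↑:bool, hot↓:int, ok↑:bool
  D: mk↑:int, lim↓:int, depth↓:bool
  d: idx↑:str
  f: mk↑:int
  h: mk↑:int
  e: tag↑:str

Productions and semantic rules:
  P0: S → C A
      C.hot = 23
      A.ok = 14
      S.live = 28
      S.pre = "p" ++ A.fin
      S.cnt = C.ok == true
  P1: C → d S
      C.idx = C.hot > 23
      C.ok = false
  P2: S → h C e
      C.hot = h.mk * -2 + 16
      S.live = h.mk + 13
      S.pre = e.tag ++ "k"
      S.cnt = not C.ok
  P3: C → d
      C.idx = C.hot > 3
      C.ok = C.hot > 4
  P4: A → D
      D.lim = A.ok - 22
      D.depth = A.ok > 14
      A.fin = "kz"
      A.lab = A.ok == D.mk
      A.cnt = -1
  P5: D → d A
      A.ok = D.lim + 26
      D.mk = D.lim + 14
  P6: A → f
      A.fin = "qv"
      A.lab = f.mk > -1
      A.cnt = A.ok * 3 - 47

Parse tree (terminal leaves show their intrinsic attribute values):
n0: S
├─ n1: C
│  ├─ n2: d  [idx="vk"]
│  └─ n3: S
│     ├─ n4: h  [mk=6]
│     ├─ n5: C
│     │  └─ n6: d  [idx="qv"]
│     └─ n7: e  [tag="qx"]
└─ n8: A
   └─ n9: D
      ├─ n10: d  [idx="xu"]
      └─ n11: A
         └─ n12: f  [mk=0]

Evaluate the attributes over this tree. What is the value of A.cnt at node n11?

7

1. n1.hot = 23  [23]
2. n2.idx = "vk"  [terminal]
3. n4.mk = 6  [terminal]
4. n5.hot = 4  [h.mk * -2 + 16]
5. n6.idx = "qv"  [terminal]
6. n5.idx = true  [C.hot > 3]
7. n5.ok = false  [C.hot > 4]
8. n7.tag = "qx"  [terminal]
9. n3.live = 19  [h.mk + 13]
10. n3.pre = "qxk"  [e.tag ++ "k"]
11. n3.cnt = true  [not C.ok]
12. n1.idx = false  [C.hot > 23]
13. n1.ok = false  [false]
14. n8.ok = 14  [14]
15. n9.lim = -8  [A.ok - 22]
16. n9.depth = false  [A.ok > 14]
17. n10.idx = "xu"  [terminal]
18. n11.ok = 18  [D.lim + 26]
19. n12.mk = 0  [terminal]
20. n11.fin = "qv"  ["qv"]
21. n11.lab = true  [f.mk > -1]
22. n11.cnt = 7  [A.ok * 3 - 47]
23. n9.mk = 6  [D.lim + 14]
24. n8.fin = "kz"  ["kz"]
25. n8.lab = false  [A.ok == D.mk]
26. n8.cnt = -1  [-1]
27. n0.live = 28  [28]
28. n0.pre = "pkz"  ["p" ++ A.fin]
29. n0.cnt = false  [C.ok == true]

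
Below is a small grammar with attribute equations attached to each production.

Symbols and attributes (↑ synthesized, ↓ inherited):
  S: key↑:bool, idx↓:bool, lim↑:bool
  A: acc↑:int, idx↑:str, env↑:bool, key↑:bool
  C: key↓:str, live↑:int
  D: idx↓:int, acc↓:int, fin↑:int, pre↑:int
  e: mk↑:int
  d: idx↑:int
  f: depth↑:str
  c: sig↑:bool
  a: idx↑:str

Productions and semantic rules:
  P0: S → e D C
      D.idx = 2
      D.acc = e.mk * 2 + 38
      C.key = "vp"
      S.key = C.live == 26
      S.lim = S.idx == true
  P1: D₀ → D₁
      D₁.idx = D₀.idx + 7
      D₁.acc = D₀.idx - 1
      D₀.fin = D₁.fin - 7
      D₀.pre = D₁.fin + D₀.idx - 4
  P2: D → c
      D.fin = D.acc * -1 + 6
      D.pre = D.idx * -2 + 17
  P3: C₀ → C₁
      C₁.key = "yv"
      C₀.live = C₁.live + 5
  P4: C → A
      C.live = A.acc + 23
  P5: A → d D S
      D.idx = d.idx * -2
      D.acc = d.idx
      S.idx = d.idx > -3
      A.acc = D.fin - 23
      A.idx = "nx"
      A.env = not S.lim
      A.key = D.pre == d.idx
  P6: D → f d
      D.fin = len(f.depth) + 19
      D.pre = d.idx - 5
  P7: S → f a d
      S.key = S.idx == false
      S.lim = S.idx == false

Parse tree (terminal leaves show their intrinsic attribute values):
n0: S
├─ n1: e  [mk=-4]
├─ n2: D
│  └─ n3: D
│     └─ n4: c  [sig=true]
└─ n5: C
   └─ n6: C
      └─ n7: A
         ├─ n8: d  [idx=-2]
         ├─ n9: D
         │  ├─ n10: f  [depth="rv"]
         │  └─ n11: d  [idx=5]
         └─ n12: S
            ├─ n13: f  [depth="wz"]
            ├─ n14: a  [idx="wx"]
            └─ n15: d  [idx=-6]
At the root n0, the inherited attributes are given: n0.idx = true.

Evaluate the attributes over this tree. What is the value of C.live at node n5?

26

1. n0.idx = true  [given at root]
2. n1.mk = -4  [terminal]
3. n2.idx = 2  [2]
4. n2.acc = 30  [e.mk * 2 + 38]
5. n3.idx = 9  [D₀.idx + 7]
6. n3.acc = 1  [D₀.idx - 1]
7. n4.sig = true  [terminal]
8. n3.fin = 5  [D.acc * -1 + 6]
9. n3.pre = -1  [D.idx * -2 + 17]
10. n2.fin = -2  [D₁.fin - 7]
11. n2.pre = 3  [D₁.fin + D₀.idx - 4]
12. n5.key = "vp"  ["vp"]
13. n6.key = "yv"  ["yv"]
14. n8.idx = -2  [terminal]
15. n9.idx = 4  [d.idx * -2]
16. n9.acc = -2  [d.idx]
17. n10.depth = "rv"  [terminal]
18. n11.idx = 5  [terminal]
19. n9.fin = 21  [len(f.depth) + 19]
20. n9.pre = 0  [d.idx - 5]
21. n12.idx = true  [d.idx > -3]
22. n13.depth = "wz"  [terminal]
23. n14.idx = "wx"  [terminal]
24. n15.idx = -6  [terminal]
25. n12.key = false  [S.idx == false]
26. n12.lim = false  [S.idx == false]
27. n7.acc = -2  [D.fin - 23]
28. n7.idx = "nx"  ["nx"]
29. n7.env = true  [not S.lim]
30. n7.key = false  [D.pre == d.idx]
31. n6.live = 21  [A.acc + 23]
32. n5.live = 26  [C₁.live + 5]
33. n0.key = true  [C.live == 26]
34. n0.lim = true  [S.idx == true]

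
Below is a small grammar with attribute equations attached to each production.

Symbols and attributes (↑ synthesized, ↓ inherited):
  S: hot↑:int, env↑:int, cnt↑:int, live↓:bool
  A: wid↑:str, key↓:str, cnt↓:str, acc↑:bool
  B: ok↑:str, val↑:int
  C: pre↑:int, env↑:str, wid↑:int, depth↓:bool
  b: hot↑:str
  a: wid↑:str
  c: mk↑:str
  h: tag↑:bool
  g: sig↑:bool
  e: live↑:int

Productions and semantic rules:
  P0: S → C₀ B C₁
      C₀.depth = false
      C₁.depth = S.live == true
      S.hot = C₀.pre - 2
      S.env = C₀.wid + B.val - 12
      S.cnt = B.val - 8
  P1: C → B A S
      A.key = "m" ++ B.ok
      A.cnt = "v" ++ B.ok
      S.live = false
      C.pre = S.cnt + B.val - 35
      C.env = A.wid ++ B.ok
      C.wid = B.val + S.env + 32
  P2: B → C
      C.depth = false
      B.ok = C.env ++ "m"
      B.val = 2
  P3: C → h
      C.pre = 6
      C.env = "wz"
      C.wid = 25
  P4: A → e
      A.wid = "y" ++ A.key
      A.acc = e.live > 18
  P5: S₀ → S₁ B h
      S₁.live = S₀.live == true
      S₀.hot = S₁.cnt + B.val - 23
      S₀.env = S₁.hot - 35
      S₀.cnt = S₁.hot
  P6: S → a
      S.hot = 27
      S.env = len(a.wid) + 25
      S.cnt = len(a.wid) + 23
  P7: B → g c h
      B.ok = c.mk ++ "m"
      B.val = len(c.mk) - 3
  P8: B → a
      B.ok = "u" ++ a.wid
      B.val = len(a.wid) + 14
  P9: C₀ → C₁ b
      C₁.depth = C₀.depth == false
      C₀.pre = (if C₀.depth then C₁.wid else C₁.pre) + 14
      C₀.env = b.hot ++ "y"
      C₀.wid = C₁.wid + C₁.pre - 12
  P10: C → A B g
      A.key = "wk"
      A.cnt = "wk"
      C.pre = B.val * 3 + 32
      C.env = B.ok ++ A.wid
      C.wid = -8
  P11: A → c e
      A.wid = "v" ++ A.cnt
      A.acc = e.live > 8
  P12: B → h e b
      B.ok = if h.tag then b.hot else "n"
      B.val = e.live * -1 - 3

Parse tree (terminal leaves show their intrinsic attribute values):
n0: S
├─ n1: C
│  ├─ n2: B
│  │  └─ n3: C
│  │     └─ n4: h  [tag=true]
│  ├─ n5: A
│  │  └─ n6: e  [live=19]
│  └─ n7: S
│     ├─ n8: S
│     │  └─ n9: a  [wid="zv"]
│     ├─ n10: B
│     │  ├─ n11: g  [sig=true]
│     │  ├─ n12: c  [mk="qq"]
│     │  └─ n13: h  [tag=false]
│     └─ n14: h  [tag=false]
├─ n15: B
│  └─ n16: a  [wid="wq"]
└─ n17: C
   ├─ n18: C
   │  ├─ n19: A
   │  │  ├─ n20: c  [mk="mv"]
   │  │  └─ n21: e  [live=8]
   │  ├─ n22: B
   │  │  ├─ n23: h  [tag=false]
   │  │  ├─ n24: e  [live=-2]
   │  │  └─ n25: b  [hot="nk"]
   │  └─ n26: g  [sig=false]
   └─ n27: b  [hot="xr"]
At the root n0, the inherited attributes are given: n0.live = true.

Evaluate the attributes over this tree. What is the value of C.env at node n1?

"ymwzmwzm"

1. n0.live = true  [given at root]
2. n1.depth = false  [false]
3. n3.depth = false  [false]
4. n4.tag = true  [terminal]
5. n3.pre = 6  [6]
6. n3.env = "wz"  ["wz"]
7. n3.wid = 25  [25]
8. n2.ok = "wzm"  [C.env ++ "m"]
9. n2.val = 2  [2]
10. n5.key = "mwzm"  ["m" ++ B.ok]
11. n5.cnt = "vwzm"  ["v" ++ B.ok]
12. n6.live = 19  [terminal]
13. n5.wid = "ymwzm"  ["y" ++ A.key]
14. n5.acc = true  [e.live > 18]
15. n7.live = false  [false]
16. n8.live = false  [S₀.live == true]
17. n9.wid = "zv"  [terminal]
18. n8.hot = 27  [27]
19. n8.env = 27  [len(a.wid) + 25]
20. n8.cnt = 25  [len(a.wid) + 23]
21. n11.sig = true  [terminal]
22. n12.mk = "qq"  [terminal]
23. n13.tag = false  [terminal]
24. n10.ok = "qqm"  [c.mk ++ "m"]
25. n10.val = -1  [len(c.mk) - 3]
26. n14.tag = false  [terminal]
27. n7.hot = 1  [S₁.cnt + B.val - 23]
28. n7.env = -8  [S₁.hot - 35]
29. n7.cnt = 27  [S₁.hot]
30. n1.pre = -6  [S.cnt + B.val - 35]
31. n1.env = "ymwzmwzm"  [A.wid ++ B.ok]
32. n1.wid = 26  [B.val + S.env + 32]
33. n16.wid = "wq"  [terminal]
34. n15.ok = "uwq"  ["u" ++ a.wid]
35. n15.val = 16  [len(a.wid) + 14]
36. n17.depth = true  [S.live == true]
37. n18.depth = false  [C₀.depth == false]
38. n19.key = "wk"  ["wk"]
39. n19.cnt = "wk"  ["wk"]
40. n20.mk = "mv"  [terminal]
41. n21.live = 8  [terminal]
42. n19.wid = "vwk"  ["v" ++ A.cnt]
43. n19.acc = false  [e.live > 8]
44. n23.tag = false  [terminal]
45. n24.live = -2  [terminal]
46. n25.hot = "nk"  [terminal]
47. n22.ok = "n"  [if h.tag then b.hot else "n"]
48. n22.val = -1  [e.live * -1 - 3]
49. n26.sig = false  [terminal]
50. n18.pre = 29  [B.val * 3 + 32]
51. n18.env = "nvwk"  [B.ok ++ A.wid]
52. n18.wid = -8  [-8]
53. n27.hot = "xr"  [terminal]
54. n17.pre = 6  [(if C₀.depth then C₁.wid else C₁.pre) + 14]
55. n17.env = "xry"  [b.hot ++ "y"]
56. n17.wid = 9  [C₁.wid + C₁.pre - 12]
57. n0.hot = -8  [C₀.pre - 2]
58. n0.env = 30  [C₀.wid + B.val - 12]
59. n0.cnt = 8  [B.val - 8]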